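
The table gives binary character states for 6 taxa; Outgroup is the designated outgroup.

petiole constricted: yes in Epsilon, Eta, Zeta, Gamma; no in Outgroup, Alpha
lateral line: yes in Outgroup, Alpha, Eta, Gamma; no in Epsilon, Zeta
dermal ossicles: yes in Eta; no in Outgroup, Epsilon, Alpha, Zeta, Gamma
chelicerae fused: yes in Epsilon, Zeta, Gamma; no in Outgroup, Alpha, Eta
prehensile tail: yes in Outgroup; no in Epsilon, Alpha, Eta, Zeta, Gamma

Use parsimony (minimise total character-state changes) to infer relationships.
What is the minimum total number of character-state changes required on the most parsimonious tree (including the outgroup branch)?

Character polarity is set by the outgroup: the derived state is whichever differs from the outgroup's state, so for lateral line, prehensile tail the derived state is 'no', and for the remaining characters it is 'yes'.
petiole constricted: derived state 'yes' in Epsilon, Eta, Gamma, and Zeta only — synapomorphy for {Epsilon, Eta, Gamma, Zeta}.
lateral line: derived state 'no' in Epsilon and Zeta only — synapomorphy for {Epsilon, Zeta}.
dermal ossicles: derived state 'yes' in Eta only — an autapomorphy, so it tells us nothing about relationships among taxa.
Only Epsilon, Gamma, and Zeta show the derived state 'yes' for chelicerae fused, supporting them as a clade.
prehensile tail (derived state 'no') is shared by all ingroup taxa — unites the whole ingroup.
Most parsimonious ingroup topology: ((((Epsilon,Zeta),Gamma),Eta),Alpha).
Changes per character on this tree: petiole constricted: 1; lateral line: 1; dermal ossicles: 1; chelicerae fused: 1; prehensile tail: 1.
Total = 5.

5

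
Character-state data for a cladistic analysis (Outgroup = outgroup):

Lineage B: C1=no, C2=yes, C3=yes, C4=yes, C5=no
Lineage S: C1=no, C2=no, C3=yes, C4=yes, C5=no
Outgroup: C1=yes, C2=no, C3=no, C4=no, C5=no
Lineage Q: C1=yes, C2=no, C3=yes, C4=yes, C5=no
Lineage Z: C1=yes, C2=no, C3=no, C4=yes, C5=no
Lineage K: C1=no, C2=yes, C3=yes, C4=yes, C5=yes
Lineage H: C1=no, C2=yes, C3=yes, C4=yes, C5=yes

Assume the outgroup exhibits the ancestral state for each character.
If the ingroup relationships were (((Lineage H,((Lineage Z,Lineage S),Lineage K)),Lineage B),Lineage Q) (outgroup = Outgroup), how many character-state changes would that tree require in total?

9

Map each character onto (((Lineage H,((Lineage Z,Lineage S),Lineage K)),Lineage B),Lineage Q) (rooted by Outgroup) and count the minimum state changes it requires (Fitch parsimony):
C1: 2; C2: 2; C3: 2; C4: 1; C5: 2.
Total tree length = 9.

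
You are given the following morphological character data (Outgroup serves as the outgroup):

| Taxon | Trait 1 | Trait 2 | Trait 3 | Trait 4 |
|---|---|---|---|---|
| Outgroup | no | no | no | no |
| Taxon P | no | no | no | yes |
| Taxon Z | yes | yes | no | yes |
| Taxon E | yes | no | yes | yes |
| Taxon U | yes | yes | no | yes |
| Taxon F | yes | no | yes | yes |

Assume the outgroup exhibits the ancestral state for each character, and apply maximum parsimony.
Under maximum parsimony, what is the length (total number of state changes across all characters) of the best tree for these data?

The outgroup has state 'no' for every character, so 'yes' is the derived state throughout.
Trait 1: derived state 'yes' in Taxon E, Taxon F, Taxon U, and Taxon Z only — synapomorphy for {Taxon E, Taxon F, Taxon U, Taxon Z}.
Trait 2 (derived state 'yes') is shared by Taxon U and Taxon Z — a synapomorphy uniting that clade.
Trait 3: derived state 'yes' in Taxon E and Taxon F only — synapomorphy for {Taxon E, Taxon F}.
All ingroup taxa share the derived state 'yes' for Trait 4; it defines the ingroup but does not resolve relationships within it.
Most parsimonious ingroup topology: (Taxon P,((Taxon Z,Taxon U),(Taxon E,Taxon F))).
Changes per character on this tree: Trait 1: 1; Trait 2: 1; Trait 3: 1; Trait 4: 1.
Total = 4.

4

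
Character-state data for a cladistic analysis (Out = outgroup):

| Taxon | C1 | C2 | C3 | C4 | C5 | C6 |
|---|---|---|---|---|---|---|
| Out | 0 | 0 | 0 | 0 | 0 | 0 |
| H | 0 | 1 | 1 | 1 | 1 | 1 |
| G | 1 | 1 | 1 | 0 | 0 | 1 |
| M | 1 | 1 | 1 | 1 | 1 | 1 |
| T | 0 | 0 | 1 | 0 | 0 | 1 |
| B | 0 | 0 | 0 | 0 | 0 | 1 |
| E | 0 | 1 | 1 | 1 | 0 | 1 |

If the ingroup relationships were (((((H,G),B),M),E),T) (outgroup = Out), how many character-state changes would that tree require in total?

Map each character onto (((((H,G),B),M),E),T) (rooted by Out) and count the minimum state changes it requires (Fitch parsimony):
C1: 2; C2: 2; C3: 2; C4: 3; C5: 2; C6: 1.
Total tree length = 12.

12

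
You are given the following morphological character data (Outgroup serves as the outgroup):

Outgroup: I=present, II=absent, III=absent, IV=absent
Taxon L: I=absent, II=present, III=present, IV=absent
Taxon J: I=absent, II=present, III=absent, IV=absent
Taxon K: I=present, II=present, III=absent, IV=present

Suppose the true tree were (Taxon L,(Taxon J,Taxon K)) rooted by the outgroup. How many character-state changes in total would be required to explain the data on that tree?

Map each character onto (Taxon L,(Taxon J,Taxon K)) (rooted by Outgroup) and count the minimum state changes it requires (Fitch parsimony):
I: 2; II: 1; III: 1; IV: 1.
Total tree length = 5.

5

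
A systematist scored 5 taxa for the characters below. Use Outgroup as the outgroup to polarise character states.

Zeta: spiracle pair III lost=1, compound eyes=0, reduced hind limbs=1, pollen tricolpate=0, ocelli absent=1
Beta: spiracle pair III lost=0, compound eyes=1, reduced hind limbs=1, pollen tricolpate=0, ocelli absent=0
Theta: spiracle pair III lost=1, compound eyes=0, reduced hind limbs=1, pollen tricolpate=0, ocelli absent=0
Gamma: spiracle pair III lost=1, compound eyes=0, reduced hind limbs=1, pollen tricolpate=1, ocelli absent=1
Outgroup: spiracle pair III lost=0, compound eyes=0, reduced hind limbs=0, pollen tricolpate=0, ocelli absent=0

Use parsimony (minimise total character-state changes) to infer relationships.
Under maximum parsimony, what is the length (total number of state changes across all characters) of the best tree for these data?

5

The outgroup has state '0' for every character, so '1' is the derived state throughout.
spiracle pair III lost (derived state '1') is shared by Gamma, Theta, and Zeta — a synapomorphy uniting that clade.
compound eyes: derived state '1' in Beta only — an autapomorphy, so it tells us nothing about relationships among taxa.
All ingroup taxa share the derived state '1' for reduced hind limbs; it defines the ingroup but does not resolve relationships within it.
pollen tricolpate (derived state '1') is unique to Gamma (autapomorphy; uninformative for grouping).
ocelli absent (derived state '1') is shared by Gamma and Zeta — a synapomorphy uniting that clade.
Most parsimonious ingroup topology: (((Zeta,Gamma),Theta),Beta).
Changes per character on this tree: spiracle pair III lost: 1; compound eyes: 1; reduced hind limbs: 1; pollen tricolpate: 1; ocelli absent: 1.
Total = 5.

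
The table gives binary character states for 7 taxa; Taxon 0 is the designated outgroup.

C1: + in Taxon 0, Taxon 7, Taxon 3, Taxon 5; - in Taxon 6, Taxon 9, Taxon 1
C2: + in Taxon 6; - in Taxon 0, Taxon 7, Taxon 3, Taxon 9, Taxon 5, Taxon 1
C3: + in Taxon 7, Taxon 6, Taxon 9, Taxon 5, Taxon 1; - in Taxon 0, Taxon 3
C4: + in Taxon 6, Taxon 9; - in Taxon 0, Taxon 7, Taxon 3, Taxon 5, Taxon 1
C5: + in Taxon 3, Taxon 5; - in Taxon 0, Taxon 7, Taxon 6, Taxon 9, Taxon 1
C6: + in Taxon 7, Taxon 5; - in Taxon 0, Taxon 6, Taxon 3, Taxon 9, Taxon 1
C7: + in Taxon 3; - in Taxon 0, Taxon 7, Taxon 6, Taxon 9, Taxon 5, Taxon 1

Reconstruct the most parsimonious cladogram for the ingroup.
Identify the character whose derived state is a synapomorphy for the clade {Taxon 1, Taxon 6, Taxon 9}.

Character polarity is set by the outgroup: the derived state is whichever differs from the outgroup's state, so for C1 the derived state is '-', and for the remaining characters it is '+'.
C1: derived state '-' in Taxon 1, Taxon 6, and Taxon 9 only — synapomorphy for {Taxon 1, Taxon 6, Taxon 9}.
C2 (derived state '+') is unique to Taxon 6 (autapomorphy; uninformative for grouping).
C3 (derived state '+') is shared by Taxon 1, Taxon 5, Taxon 6, Taxon 7, and Taxon 9 — a synapomorphy uniting that clade.
Only Taxon 6 and Taxon 9 show the derived state '+' for C4, supporting them as a clade.
C5 groups Taxon 3 and Taxon 5, which is incompatible with the clades supported by the remaining characters; treating it as convergent (homoplasy) costs fewer steps than any alternative tree.
C6 (derived state '+') is shared by Taxon 5 and Taxon 7 — a synapomorphy uniting that clade.
C7: derived state '+' in Taxon 3 only — an autapomorphy, so it tells us nothing about relationships among taxa.
Most parsimonious ingroup topology: (((Taxon 7,Taxon 5),((Taxon 6,Taxon 9),Taxon 1)),Taxon 3).
The clade {Taxon 1, Taxon 6, Taxon 9} is supported by C1: its derived state '-' occurs in exactly those taxa and in no other taxon (including the outgroup).

C1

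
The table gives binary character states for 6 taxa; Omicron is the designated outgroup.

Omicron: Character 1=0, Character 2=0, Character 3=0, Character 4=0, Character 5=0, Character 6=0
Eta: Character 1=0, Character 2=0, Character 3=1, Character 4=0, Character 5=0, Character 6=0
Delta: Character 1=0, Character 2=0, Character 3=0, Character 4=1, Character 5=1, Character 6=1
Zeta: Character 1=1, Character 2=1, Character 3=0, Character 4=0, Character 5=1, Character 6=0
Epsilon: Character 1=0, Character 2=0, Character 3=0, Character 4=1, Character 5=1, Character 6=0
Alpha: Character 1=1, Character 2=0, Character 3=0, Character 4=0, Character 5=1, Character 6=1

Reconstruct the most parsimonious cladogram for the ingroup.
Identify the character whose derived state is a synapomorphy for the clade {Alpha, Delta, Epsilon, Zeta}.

Character 5

The outgroup has state '0' for every character, so '1' is the derived state throughout.
Character 1 (derived state '1') is shared by Alpha and Zeta — a synapomorphy uniting that clade.
Character 2 (derived state '1') is unique to Zeta (autapomorphy; uninformative for grouping).
Character 3: derived state '1' in Eta only — an autapomorphy, so it tells us nothing about relationships among taxa.
Only Delta and Epsilon show the derived state '1' for Character 4, supporting them as a clade.
Character 5: derived state '1' in Alpha, Delta, Epsilon, and Zeta only — synapomorphy for {Alpha, Delta, Epsilon, Zeta}.
Character 6 groups Alpha and Delta, which is incompatible with the clades supported by the remaining characters; treating it as convergent (homoplasy) costs fewer steps than any alternative tree.
Most parsimonious ingroup topology: (Eta,((Delta,Epsilon),(Zeta,Alpha))).
The clade {Alpha, Delta, Epsilon, Zeta} is supported by Character 5: its derived state '1' occurs in exactly those taxa and in no other taxon (including the outgroup).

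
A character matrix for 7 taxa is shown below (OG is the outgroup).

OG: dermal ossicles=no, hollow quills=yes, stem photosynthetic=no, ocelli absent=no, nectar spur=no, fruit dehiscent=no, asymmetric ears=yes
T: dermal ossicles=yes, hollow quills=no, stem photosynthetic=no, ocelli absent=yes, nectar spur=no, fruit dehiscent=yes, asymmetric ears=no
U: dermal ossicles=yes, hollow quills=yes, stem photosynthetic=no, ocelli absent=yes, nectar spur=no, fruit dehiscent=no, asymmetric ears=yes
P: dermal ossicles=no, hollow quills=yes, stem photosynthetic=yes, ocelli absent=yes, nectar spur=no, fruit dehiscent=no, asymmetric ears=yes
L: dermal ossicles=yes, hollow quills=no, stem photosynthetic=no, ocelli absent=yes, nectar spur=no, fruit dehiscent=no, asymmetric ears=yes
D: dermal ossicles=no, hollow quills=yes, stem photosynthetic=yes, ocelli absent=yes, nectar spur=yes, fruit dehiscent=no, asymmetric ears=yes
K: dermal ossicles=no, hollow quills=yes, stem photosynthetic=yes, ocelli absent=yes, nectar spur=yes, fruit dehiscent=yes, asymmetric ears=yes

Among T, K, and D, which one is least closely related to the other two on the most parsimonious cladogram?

Character polarity is set by the outgroup: the derived state is whichever differs from the outgroup's state, so for hollow quills, asymmetric ears the derived state is 'no', and for the remaining characters it is 'yes'.
dermal ossicles (derived state 'yes') is shared by L, T, and U — a synapomorphy uniting that clade.
hollow quills: derived state 'no' in L and T only — synapomorphy for {L, T}.
stem photosynthetic: derived state 'yes' in D, K, and P only — synapomorphy for {D, K, P}.
All ingroup taxa share the derived state 'yes' for ocelli absent; it defines the ingroup but does not resolve relationships within it.
nectar spur: derived state 'yes' in D and K only — synapomorphy for {D, K}.
fruit dehiscent (state 'yes') occurs in K and T but conflicts with the nesting implied by the other characters — most parsimoniously interpreted as homoplasy.
asymmetric ears (derived state 'no') is unique to T (autapomorphy; uninformative for grouping).
Most parsimonious ingroup topology: (((T,L),U),(P,(D,K))).
D and K share a more recent common ancestor with each other than either does with T, so T is the least closely related of the three.

T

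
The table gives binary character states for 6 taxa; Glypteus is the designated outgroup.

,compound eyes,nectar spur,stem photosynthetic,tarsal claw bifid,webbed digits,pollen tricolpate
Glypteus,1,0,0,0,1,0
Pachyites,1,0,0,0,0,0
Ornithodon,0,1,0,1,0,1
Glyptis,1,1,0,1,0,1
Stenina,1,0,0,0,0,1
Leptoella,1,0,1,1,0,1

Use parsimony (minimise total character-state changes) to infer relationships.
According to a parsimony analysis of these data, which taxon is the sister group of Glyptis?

Character polarity is set by the outgroup: the derived state is whichever differs from the outgroup's state, so for compound eyes, webbed digits the derived state is '0', and for the remaining characters it is '1'.
compound eyes (derived state '0') is unique to Ornithodon (autapomorphy; uninformative for grouping).
Only Glyptis and Ornithodon show the derived state '1' for nectar spur, supporting them as a clade.
stem photosynthetic (derived state '1') is unique to Leptoella (autapomorphy; uninformative for grouping).
Only Glyptis, Leptoella, and Ornithodon show the derived state '1' for tarsal claw bifid, supporting them as a clade.
webbed digits (derived state '0') is shared by all ingroup taxa — unites the whole ingroup.
Only Glyptis, Leptoella, Ornithodon, and Stenina show the derived state '1' for pollen tricolpate, supporting them as a clade.
Most parsimonious ingroup topology: (Pachyites,(((Ornithodon,Glyptis),Leptoella),Stenina)).
Glyptis and Ornithodon form a cherry on this tree, so they are sister taxa.

Ornithodon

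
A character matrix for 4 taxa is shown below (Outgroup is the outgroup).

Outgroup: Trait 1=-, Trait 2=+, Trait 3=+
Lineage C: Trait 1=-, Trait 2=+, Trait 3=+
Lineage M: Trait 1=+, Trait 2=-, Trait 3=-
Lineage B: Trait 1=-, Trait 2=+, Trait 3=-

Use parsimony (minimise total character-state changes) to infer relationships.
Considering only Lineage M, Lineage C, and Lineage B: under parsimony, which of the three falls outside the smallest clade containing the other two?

Character polarity is set by the outgroup: the derived state is whichever differs from the outgroup's state, so for Trait 2, Trait 3 the derived state is '-', and for the remaining characters it is '+'.
Trait 1 (derived state '+') is unique to Lineage M (autapomorphy; uninformative for grouping).
Trait 2 (derived state '-') is unique to Lineage M (autapomorphy; uninformative for grouping).
Trait 3: derived state '-' in Lineage B and Lineage M only — synapomorphy for {Lineage B, Lineage M}.
Most parsimonious ingroup topology: (Lineage C,(Lineage M,Lineage B)).
Lineage M and Lineage B share a more recent common ancestor with each other than either does with Lineage C, so Lineage C is the least closely related of the three.

Lineage C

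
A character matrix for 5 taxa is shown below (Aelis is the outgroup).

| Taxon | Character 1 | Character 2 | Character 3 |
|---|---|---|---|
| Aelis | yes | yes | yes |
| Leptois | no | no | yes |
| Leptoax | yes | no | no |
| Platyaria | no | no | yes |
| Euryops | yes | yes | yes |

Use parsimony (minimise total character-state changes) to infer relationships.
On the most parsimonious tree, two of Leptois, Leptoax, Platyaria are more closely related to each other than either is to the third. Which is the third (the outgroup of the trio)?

Leptoax

The outgroup has state 'yes' for every character, so 'no' is the derived state throughout.
Character 1: derived state 'no' in Leptois and Platyaria only — synapomorphy for {Leptois, Platyaria}.
Character 2 (derived state 'no') is shared by Leptoax, Leptois, and Platyaria — a synapomorphy uniting that clade.
Character 3 (derived state 'no') is unique to Leptoax (autapomorphy; uninformative for grouping).
Most parsimonious ingroup topology: (((Leptois,Platyaria),Leptoax),Euryops).
Leptois and Platyaria share a more recent common ancestor with each other than either does with Leptoax, so Leptoax is the least closely related of the three.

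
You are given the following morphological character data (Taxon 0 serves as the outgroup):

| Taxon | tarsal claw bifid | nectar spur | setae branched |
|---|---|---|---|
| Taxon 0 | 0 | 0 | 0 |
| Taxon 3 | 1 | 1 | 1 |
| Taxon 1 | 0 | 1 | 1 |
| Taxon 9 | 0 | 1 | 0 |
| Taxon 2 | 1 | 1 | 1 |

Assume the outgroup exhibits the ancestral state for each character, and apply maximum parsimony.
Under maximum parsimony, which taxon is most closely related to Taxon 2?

The outgroup has state '0' for every character, so '1' is the derived state throughout.
Only Taxon 2 and Taxon 3 show the derived state '1' for tarsal claw bifid, supporting them as a clade.
nectar spur (derived state '1') is shared by all ingroup taxa — unites the whole ingroup.
setae branched (derived state '1') is shared by Taxon 1, Taxon 2, and Taxon 3 — a synapomorphy uniting that clade.
Most parsimonious ingroup topology: (((Taxon 3,Taxon 2),Taxon 1),Taxon 9).
Taxon 2 and Taxon 3 form a cherry on this tree, so they are sister taxa.

Taxon 3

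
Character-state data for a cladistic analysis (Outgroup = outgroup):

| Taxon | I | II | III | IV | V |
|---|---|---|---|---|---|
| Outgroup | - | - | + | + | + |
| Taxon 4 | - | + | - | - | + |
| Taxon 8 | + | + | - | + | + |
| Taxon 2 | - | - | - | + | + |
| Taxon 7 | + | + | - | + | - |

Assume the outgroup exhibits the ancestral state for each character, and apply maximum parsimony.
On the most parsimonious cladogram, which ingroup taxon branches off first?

Taxon 2

Character polarity is set by the outgroup: the derived state is whichever differs from the outgroup's state, so for III, IV, V the derived state is '-', and for the remaining characters it is '+'.
Only Taxon 7 and Taxon 8 show the derived state '+' for I, supporting them as a clade.
Only Taxon 4, Taxon 7, and Taxon 8 show the derived state '+' for II, supporting them as a clade.
III (derived state '-') is shared by all ingroup taxa — unites the whole ingroup.
IV: derived state '-' in Taxon 4 only — an autapomorphy, so it tells us nothing about relationships among taxa.
V: derived state '-' in Taxon 7 only — an autapomorphy, so it tells us nothing about relationships among taxa.
Most parsimonious ingroup topology: ((Taxon 4,(Taxon 8,Taxon 7)),Taxon 2).
Taxon 2 is sister to the clade containing all other ingroup taxa, so it is the earliest-diverging (most basal) ingroup lineage.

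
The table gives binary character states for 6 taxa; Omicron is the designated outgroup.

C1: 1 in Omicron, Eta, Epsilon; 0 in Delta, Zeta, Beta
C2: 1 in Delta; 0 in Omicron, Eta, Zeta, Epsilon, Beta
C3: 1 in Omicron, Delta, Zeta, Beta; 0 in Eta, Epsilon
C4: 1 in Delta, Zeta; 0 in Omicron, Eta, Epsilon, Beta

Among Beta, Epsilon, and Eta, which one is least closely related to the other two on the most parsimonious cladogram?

Character polarity is set by the outgroup: the derived state is whichever differs from the outgroup's state, so for C1, C3 the derived state is '0', and for the remaining characters it is '1'.
C1: derived state '0' in Beta, Delta, and Zeta only — synapomorphy for {Beta, Delta, Zeta}.
C2 (derived state '1') is unique to Delta (autapomorphy; uninformative for grouping).
C3: derived state '0' in Epsilon and Eta only — synapomorphy for {Epsilon, Eta}.
C4: derived state '1' in Delta and Zeta only — synapomorphy for {Delta, Zeta}.
Most parsimonious ingroup topology: (((Delta,Zeta),Beta),(Eta,Epsilon)).
Eta and Epsilon share a more recent common ancestor with each other than either does with Beta, so Beta is the least closely related of the three.

Beta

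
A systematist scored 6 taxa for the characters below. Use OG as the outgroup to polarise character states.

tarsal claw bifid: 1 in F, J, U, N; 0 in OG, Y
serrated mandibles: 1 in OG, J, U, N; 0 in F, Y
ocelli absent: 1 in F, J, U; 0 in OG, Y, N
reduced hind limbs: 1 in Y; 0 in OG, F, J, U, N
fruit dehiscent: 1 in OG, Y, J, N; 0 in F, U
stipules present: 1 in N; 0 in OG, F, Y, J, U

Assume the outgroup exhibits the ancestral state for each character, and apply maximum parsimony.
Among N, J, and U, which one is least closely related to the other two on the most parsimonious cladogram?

Character polarity is set by the outgroup: the derived state is whichever differs from the outgroup's state, so for serrated mandibles, fruit dehiscent the derived state is '0', and for the remaining characters it is '1'.
tarsal claw bifid (derived state '1') is shared by F, J, N, and U — a synapomorphy uniting that clade.
serrated mandibles (state '0') occurs in F and Y but conflicts with the nesting implied by the other characters — most parsimoniously interpreted as homoplasy.
ocelli absent: derived state '1' in F, J, and U only — synapomorphy for {F, J, U}.
reduced hind limbs (derived state '1') is unique to Y (autapomorphy; uninformative for grouping).
fruit dehiscent (derived state '0') is shared by F and U — a synapomorphy uniting that clade.
stipules present (derived state '1') is unique to N (autapomorphy; uninformative for grouping).
Most parsimonious ingroup topology: ((((F,U),J),N),Y).
J and U share a more recent common ancestor with each other than either does with N, so N is the least closely related of the three.

N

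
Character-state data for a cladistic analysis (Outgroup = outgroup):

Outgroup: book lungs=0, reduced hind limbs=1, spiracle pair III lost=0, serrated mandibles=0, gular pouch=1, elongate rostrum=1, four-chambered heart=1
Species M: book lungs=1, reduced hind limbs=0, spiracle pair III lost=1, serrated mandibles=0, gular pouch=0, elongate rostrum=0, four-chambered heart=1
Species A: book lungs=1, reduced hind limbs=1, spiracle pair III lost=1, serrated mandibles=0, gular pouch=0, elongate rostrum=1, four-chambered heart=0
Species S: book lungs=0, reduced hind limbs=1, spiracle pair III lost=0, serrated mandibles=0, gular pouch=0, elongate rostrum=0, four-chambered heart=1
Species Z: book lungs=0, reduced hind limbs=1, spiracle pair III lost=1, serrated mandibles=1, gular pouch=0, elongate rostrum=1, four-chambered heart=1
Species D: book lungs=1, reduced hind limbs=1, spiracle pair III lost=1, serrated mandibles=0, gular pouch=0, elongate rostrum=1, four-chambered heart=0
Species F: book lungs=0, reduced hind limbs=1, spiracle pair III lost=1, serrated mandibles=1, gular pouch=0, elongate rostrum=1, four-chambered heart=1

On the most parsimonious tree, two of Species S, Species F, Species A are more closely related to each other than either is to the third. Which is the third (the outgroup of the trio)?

Character polarity is set by the outgroup: the derived state is whichever differs from the outgroup's state, so for reduced hind limbs, gular pouch, elongate rostrum, four-chambered heart the derived state is '0', and for the remaining characters it is '1'.
book lungs: derived state '1' in Species A, Species D, and Species M only — synapomorphy for {Species A, Species D, Species M}.
reduced hind limbs: derived state '0' in Species M only — an autapomorphy, so it tells us nothing about relationships among taxa.
spiracle pair III lost (derived state '1') is shared by Species A, Species D, Species F, Species M, and Species Z — a synapomorphy uniting that clade.
serrated mandibles (derived state '1') is shared by Species F and Species Z — a synapomorphy uniting that clade.
gular pouch (derived state '0') is shared by all ingroup taxa — unites the whole ingroup.
elongate rostrum groups Species M and Species S, which is incompatible with the clades supported by the remaining characters; treating it as convergent (homoplasy) costs fewer steps than any alternative tree.
four-chambered heart (derived state '0') is shared by Species A and Species D — a synapomorphy uniting that clade.
Most parsimonious ingroup topology: (((Species M,(Species A,Species D)),(Species Z,Species F)),Species S).
Species A and Species F share a more recent common ancestor with each other than either does with Species S, so Species S is the least closely related of the three.

Species S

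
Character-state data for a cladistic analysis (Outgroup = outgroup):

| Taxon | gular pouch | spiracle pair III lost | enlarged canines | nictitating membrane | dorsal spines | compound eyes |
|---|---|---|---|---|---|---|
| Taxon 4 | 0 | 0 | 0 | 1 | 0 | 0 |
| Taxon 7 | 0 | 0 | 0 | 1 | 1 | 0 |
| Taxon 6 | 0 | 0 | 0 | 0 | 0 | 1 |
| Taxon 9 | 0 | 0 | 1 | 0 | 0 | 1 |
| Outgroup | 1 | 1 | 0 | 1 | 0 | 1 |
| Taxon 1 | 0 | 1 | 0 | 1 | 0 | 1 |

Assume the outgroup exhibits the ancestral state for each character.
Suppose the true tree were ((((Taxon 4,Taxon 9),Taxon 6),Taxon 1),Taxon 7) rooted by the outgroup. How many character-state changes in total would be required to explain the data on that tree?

Map each character onto ((((Taxon 4,Taxon 9),Taxon 6),Taxon 1),Taxon 7) (rooted by Outgroup) and count the minimum state changes it requires (Fitch parsimony):
gular pouch: 1; spiracle pair III lost: 2; enlarged canines: 1; nictitating membrane: 2; dorsal spines: 1; compound eyes: 2.
Total tree length = 9.

9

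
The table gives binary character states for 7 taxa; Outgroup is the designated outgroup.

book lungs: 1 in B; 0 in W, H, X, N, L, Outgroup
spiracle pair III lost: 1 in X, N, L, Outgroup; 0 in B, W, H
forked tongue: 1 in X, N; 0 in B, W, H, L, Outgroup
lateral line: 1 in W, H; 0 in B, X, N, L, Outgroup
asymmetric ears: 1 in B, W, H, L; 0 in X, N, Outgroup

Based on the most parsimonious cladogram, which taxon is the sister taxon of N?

X

Character polarity is set by the outgroup: the derived state is whichever differs from the outgroup's state, so for spiracle pair III lost the derived state is '0', and for the remaining characters it is '1'.
book lungs (derived state '1') is unique to B (autapomorphy; uninformative for grouping).
spiracle pair III lost (derived state '0') is shared by B, H, and W — a synapomorphy uniting that clade.
forked tongue (derived state '1') is shared by N and X — a synapomorphy uniting that clade.
Only H and W show the derived state '1' for lateral line, supporting them as a clade.
Only B, H, L, and W show the derived state '1' for asymmetric ears, supporting them as a clade.
Most parsimonious ingroup topology: ((((W,H),B),L),(X,N)).
N and X form a cherry on this tree, so they are sister taxa.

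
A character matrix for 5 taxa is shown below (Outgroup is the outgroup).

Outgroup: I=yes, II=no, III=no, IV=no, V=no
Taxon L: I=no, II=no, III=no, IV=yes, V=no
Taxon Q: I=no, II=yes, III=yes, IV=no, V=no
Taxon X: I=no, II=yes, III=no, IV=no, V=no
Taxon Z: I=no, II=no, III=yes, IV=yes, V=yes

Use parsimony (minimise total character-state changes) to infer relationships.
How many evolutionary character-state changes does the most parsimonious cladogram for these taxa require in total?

6

Character polarity is set by the outgroup: the derived state is whichever differs from the outgroup's state, so for I the derived state is 'no', and for the remaining characters it is 'yes'.
All ingroup taxa share the derived state 'no' for I; it defines the ingroup but does not resolve relationships within it.
II (derived state 'yes') is shared by Taxon Q and Taxon X — a synapomorphy uniting that clade.
III groups Taxon Q and Taxon Z, which is incompatible with the clades supported by the remaining characters; treating it as convergent (homoplasy) costs fewer steps than any alternative tree.
IV (derived state 'yes') is shared by Taxon L and Taxon Z — a synapomorphy uniting that clade.
V (derived state 'yes') is unique to Taxon Z (autapomorphy; uninformative for grouping).
Most parsimonious ingroup topology: ((Taxon L,Taxon Z),(Taxon Q,Taxon X)).
Changes per character on this tree: I: 1; II: 1; III: 2; IV: 1; V: 1.
Total = 6.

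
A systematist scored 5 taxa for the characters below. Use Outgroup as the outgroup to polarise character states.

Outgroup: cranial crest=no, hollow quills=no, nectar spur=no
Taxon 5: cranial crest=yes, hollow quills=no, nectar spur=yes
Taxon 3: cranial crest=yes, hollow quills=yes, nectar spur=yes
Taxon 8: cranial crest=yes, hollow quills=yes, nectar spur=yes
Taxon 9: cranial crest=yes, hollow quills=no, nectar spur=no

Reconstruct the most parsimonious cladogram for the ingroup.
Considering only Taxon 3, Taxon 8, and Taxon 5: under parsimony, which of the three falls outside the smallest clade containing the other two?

The outgroup has state 'no' for every character, so 'yes' is the derived state throughout.
cranial crest (derived state 'yes') is shared by all ingroup taxa — unites the whole ingroup.
hollow quills (derived state 'yes') is shared by Taxon 3 and Taxon 8 — a synapomorphy uniting that clade.
Only Taxon 3, Taxon 5, and Taxon 8 show the derived state 'yes' for nectar spur, supporting them as a clade.
Most parsimonious ingroup topology: ((Taxon 5,(Taxon 3,Taxon 8)),Taxon 9).
Taxon 8 and Taxon 3 share a more recent common ancestor with each other than either does with Taxon 5, so Taxon 5 is the least closely related of the three.

Taxon 5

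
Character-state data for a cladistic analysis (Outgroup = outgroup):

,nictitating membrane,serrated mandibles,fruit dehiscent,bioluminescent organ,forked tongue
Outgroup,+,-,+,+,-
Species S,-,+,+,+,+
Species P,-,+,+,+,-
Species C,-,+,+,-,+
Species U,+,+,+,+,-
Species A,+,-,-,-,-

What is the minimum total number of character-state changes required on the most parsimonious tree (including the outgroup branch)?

Character polarity is set by the outgroup: the derived state is whichever differs from the outgroup's state, so for nictitating membrane, fruit dehiscent, bioluminescent organ the derived state is '-', and for the remaining characters it is '+'.
nictitating membrane (derived state '-') is shared by Species C, Species P, and Species S — a synapomorphy uniting that clade.
serrated mandibles (derived state '+') is shared by Species C, Species P, Species S, and Species U — a synapomorphy uniting that clade.
fruit dehiscent (derived state '-') is unique to Species A (autapomorphy; uninformative for grouping).
bioluminescent organ (state '-') occurs in Species A and Species C but conflicts with the nesting implied by the other characters — most parsimoniously interpreted as homoplasy.
forked tongue (derived state '+') is shared by Species C and Species S — a synapomorphy uniting that clade.
Most parsimonious ingroup topology: ((((Species S,Species C),Species P),Species U),Species A).
Changes per character on this tree: nictitating membrane: 1; serrated mandibles: 1; fruit dehiscent: 1; bioluminescent organ: 2; forked tongue: 1.
Total = 6.

6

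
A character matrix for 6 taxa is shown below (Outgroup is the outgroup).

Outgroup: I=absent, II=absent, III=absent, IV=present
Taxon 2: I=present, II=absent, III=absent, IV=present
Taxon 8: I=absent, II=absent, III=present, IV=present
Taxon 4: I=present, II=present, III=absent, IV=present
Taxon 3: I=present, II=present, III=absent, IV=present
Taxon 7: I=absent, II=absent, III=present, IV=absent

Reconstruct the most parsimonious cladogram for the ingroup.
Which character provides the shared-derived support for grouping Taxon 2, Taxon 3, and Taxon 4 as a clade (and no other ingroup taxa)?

Character polarity is set by the outgroup: the derived state is whichever differs from the outgroup's state, so for IV the derived state is 'absent', and for the remaining characters it is 'present'.
Only Taxon 2, Taxon 3, and Taxon 4 show the derived state 'present' for I, supporting them as a clade.
II: derived state 'present' in Taxon 3 and Taxon 4 only — synapomorphy for {Taxon 3, Taxon 4}.
Only Taxon 7 and Taxon 8 show the derived state 'present' for III, supporting them as a clade.
IV: derived state 'absent' in Taxon 7 only — an autapomorphy, so it tells us nothing about relationships among taxa.
Most parsimonious ingroup topology: ((Taxon 2,(Taxon 4,Taxon 3)),(Taxon 8,Taxon 7)).
The clade {Taxon 2, Taxon 3, Taxon 4} is supported by I: its derived state 'present' occurs in exactly those taxa and in no other taxon (including the outgroup).

I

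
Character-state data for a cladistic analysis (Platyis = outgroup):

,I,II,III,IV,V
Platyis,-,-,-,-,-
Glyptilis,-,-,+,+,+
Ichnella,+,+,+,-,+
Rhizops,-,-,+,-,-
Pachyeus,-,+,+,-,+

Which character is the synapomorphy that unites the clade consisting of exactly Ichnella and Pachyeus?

II

The outgroup has state '-' for every character, so '+' is the derived state throughout.
I: derived state '+' in Ichnella only — an autapomorphy, so it tells us nothing about relationships among taxa.
II (derived state '+') is shared by Ichnella and Pachyeus — a synapomorphy uniting that clade.
All ingroup taxa share the derived state '+' for III; it defines the ingroup but does not resolve relationships within it.
IV (derived state '+') is unique to Glyptilis (autapomorphy; uninformative for grouping).
V: derived state '+' in Glyptilis, Ichnella, and Pachyeus only — synapomorphy for {Glyptilis, Ichnella, Pachyeus}.
Most parsimonious ingroup topology: ((Glyptilis,(Ichnella,Pachyeus)),Rhizops).
The clade {Ichnella, Pachyeus} is supported by II: its derived state '+' occurs in exactly those taxa and in no other taxon (including the outgroup).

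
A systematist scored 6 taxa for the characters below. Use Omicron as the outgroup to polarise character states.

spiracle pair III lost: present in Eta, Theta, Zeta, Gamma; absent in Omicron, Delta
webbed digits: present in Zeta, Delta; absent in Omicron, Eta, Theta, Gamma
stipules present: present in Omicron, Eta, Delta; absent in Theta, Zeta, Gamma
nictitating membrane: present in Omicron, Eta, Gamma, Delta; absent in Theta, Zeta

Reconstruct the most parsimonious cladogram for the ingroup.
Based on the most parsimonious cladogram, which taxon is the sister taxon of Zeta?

Theta

Character polarity is set by the outgroup: the derived state is whichever differs from the outgroup's state, so for stipules present, nictitating membrane the derived state is 'absent', and for the remaining characters it is 'present'.
Only Eta, Gamma, Theta, and Zeta show the derived state 'present' for spiracle pair III lost, supporting them as a clade.
webbed digits (state 'present') occurs in Delta and Zeta but conflicts with the nesting implied by the other characters — most parsimoniously interpreted as homoplasy.
Only Gamma, Theta, and Zeta show the derived state 'absent' for stipules present, supporting them as a clade.
nictitating membrane (derived state 'absent') is shared by Theta and Zeta — a synapomorphy uniting that clade.
Most parsimonious ingroup topology: ((Eta,((Theta,Zeta),Gamma)),Delta).
Zeta and Theta form a cherry on this tree, so they are sister taxa.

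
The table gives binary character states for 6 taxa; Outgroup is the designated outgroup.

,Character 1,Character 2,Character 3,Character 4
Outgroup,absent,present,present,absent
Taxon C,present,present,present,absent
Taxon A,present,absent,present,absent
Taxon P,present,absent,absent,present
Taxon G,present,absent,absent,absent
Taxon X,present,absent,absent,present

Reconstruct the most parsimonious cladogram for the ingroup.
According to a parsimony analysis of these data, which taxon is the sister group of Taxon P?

Taxon X

Character polarity is set by the outgroup: the derived state is whichever differs from the outgroup's state, so for Character 2, Character 3 the derived state is 'absent', and for the remaining characters it is 'present'.
Character 1 (derived state 'present') is shared by all ingroup taxa — unites the whole ingroup.
Character 2: derived state 'absent' in Taxon A, Taxon G, Taxon P, and Taxon X only — synapomorphy for {Taxon A, Taxon G, Taxon P, Taxon X}.
Character 3: derived state 'absent' in Taxon G, Taxon P, and Taxon X only — synapomorphy for {Taxon G, Taxon P, Taxon X}.
Only Taxon P and Taxon X show the derived state 'present' for Character 4, supporting them as a clade.
Most parsimonious ingroup topology: (Taxon C,(Taxon A,((Taxon P,Taxon X),Taxon G))).
Taxon P and Taxon X form a cherry on this tree, so they are sister taxa.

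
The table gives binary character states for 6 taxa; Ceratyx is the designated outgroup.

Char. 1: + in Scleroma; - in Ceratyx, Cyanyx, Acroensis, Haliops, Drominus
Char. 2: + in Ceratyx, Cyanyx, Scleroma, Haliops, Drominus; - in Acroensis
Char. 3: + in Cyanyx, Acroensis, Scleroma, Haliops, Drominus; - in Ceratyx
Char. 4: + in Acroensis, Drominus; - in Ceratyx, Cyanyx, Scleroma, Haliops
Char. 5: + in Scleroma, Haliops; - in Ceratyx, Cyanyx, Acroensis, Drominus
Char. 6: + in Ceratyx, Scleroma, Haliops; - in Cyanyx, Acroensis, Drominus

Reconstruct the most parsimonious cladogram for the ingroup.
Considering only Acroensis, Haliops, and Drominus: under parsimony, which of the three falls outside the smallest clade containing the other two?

Character polarity is set by the outgroup: the derived state is whichever differs from the outgroup's state, so for Char. 2, Char. 6 the derived state is '-', and for the remaining characters it is '+'.
Char. 1: derived state '+' in Scleroma only — an autapomorphy, so it tells us nothing about relationships among taxa.
Char. 2 (derived state '-') is unique to Acroensis (autapomorphy; uninformative for grouping).
Char. 3 (derived state '+') is shared by all ingroup taxa — unites the whole ingroup.
Only Acroensis and Drominus show the derived state '+' for Char. 4, supporting them as a clade.
Char. 5 (derived state '+') is shared by Haliops and Scleroma — a synapomorphy uniting that clade.
Only Acroensis, Cyanyx, and Drominus show the derived state '-' for Char. 6, supporting them as a clade.
Most parsimonious ingroup topology: ((Cyanyx,(Acroensis,Drominus)),(Scleroma,Haliops)).
Drominus and Acroensis share a more recent common ancestor with each other than either does with Haliops, so Haliops is the least closely related of the three.

Haliops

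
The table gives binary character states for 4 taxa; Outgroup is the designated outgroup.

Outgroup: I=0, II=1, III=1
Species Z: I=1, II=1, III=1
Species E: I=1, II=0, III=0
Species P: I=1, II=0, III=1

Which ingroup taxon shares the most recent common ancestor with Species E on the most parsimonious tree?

Species P

Character polarity is set by the outgroup: the derived state is whichever differs from the outgroup's state, so for II, III the derived state is '0', and for the remaining characters it is '1'.
I (derived state '1') is shared by all ingroup taxa — unites the whole ingroup.
Only Species E and Species P show the derived state '0' for II, supporting them as a clade.
III: derived state '0' in Species E only — an autapomorphy, so it tells us nothing about relationships among taxa.
Most parsimonious ingroup topology: (Species Z,(Species E,Species P)).
Species E and Species P form a cherry on this tree, so they are sister taxa.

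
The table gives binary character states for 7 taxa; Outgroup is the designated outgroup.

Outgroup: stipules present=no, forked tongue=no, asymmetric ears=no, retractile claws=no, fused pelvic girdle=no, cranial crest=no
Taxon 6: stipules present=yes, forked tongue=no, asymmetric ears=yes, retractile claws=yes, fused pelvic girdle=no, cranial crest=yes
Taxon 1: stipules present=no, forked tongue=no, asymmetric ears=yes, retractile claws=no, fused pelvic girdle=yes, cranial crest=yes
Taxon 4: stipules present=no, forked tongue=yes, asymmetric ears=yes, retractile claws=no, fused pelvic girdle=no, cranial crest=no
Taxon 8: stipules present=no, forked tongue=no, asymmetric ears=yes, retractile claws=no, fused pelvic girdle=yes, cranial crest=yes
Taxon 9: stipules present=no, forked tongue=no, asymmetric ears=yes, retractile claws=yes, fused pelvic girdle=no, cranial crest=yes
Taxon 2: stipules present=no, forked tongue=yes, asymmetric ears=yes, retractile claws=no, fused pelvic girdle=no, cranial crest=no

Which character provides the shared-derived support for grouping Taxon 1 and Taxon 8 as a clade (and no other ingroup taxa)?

fused pelvic girdle

The outgroup has state 'no' for every character, so 'yes' is the derived state throughout.
stipules present: derived state 'yes' in Taxon 6 only — an autapomorphy, so it tells us nothing about relationships among taxa.
forked tongue: derived state 'yes' in Taxon 2 and Taxon 4 only — synapomorphy for {Taxon 2, Taxon 4}.
All ingroup taxa share the derived state 'yes' for asymmetric ears; it defines the ingroup but does not resolve relationships within it.
Only Taxon 6 and Taxon 9 show the derived state 'yes' for retractile claws, supporting them as a clade.
fused pelvic girdle: derived state 'yes' in Taxon 1 and Taxon 8 only — synapomorphy for {Taxon 1, Taxon 8}.
cranial crest (derived state 'yes') is shared by Taxon 1, Taxon 6, Taxon 8, and Taxon 9 — a synapomorphy uniting that clade.
Most parsimonious ingroup topology: (((Taxon 6,Taxon 9),(Taxon 1,Taxon 8)),(Taxon 4,Taxon 2)).
The clade {Taxon 1, Taxon 8} is supported by fused pelvic girdle: its derived state 'yes' occurs in exactly those taxa and in no other taxon (including the outgroup).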